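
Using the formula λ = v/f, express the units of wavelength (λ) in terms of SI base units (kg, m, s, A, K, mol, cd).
Units of each symbol in λ = v/f:
  v (wave speed): m/s
  f (frequency): 1/s  → in the denominator, contributes s

Multiplying the contributions: [m/s] · [s]
Adding exponents of each base unit: m: 1
SI base units of wavelength: m

Answer: m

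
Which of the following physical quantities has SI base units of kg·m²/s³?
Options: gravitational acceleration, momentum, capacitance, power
Checking the SI base units of each option:
  gravitational acceleration (g = GM/r²): m/s²  ✗
  momentum (p = mv): kg·m/s  ✗
  capacitance (C = Q/V): s⁴·A²/(kg·m²)  ✗
  power (P = W/t): kg·m²/s³  ✓ matches

Only power has units kg·m²/s³.

Answer: power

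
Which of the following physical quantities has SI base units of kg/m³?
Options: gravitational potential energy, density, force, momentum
Checking the SI base units of each option:
  gravitational potential energy (U = -GMm/r): kg·m²/s²  ✗
  density (ρ = m/V): kg/m³  ✓ matches
  force (F = ma): kg·m/s²  ✗
  momentum (p = mv): kg·m/s  ✗

Only density has units kg/m³.

Answer: density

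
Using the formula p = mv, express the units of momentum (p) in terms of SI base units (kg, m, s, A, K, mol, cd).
Units of each symbol in p = mv:
  m (mass): kg
  v (velocity): m/s

Multiplying the contributions: [kg] · [m/s]
Adding exponents of each base unit: kg: 1, m: 1, s: -1
SI base units of momentum: kg·m/s

Answer: kg·m/s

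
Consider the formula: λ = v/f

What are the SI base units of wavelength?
Units of each symbol in λ = v/f:
  v (wave speed): m/s
  f (frequency): 1/s  → in the denominator, contributes s

Multiplying the contributions: [m/s] · [s]
Adding exponents of each base unit: m: 1
SI base units of wavelength: m

Answer: m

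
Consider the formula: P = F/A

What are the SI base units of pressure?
Units of each symbol in P = F/A:
  F (force): kg·m/s²
  A (area): m²  → in the denominator, contributes 1/m²

Multiplying the contributions: [kg·m/s²] · [1/m²]
Adding exponents of each base unit: kg: 1, m: -1, s: -2
SI base units of pressure: kg/(m·s²)

Answer: kg/(m·s²)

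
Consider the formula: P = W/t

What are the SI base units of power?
Units of each symbol in P = W/t:
  W (work): kg·m²/s²
  t (time): s  → in the denominator, contributes 1/s

Multiplying the contributions: [kg·m²/s²] · [1/s]
Adding exponents of each base unit: kg: 1, m: 2, s: -3
SI base units of power: kg·m²/s³

Answer: kg·m²/s³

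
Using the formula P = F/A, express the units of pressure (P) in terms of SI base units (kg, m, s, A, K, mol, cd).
Units of each symbol in P = F/A:
  F (force): kg·m/s²
  A (area): m²  → in the denominator, contributes 1/m²

Multiplying the contributions: [kg·m/s²] · [1/m²]
Adding exponents of each base unit: kg: 1, m: -1, s: -2
SI base units of pressure: kg/(m·s²)

Answer: kg/(m·s²)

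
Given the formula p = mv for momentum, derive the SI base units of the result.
Units of each symbol in p = mv:
  m (mass): kg
  v (velocity): m/s

Multiplying the contributions: [kg] · [m/s]
Adding exponents of each base unit: kg: 1, m: 1, s: -1
SI base units of momentum: kg·m/s

Answer: kg·m/s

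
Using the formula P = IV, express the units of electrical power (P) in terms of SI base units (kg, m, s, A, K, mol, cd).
Units of each symbol in P = IV:
  I (current): A
  V (voltage, in volts): kg·m²/(s³·A)

Multiplying the contributions: [A] · [kg·m²/(s³·A)]
Adding exponents of each base unit: kg: 1, m: 2, s: -3
SI base units of electrical power: kg·m²/s³

Answer: kg·m²/s³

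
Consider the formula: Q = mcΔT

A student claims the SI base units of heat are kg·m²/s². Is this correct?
Units of each symbol in Q = mcΔT:
  m (mass): kg
  c (specific heat capacity, in J/(kg·K)): m²/(s²·K)
  ΔT (temperature change): K

Multiplying the contributions: [kg] · [m²/(s²·K)] · [K]
Adding exponents of each base unit: kg: 1, m: 2, s: -2
SI base units of heat: kg·m²/s²

The claimed units kg·m²/s² match the derived units, so the claim is correct.

Answer: Yes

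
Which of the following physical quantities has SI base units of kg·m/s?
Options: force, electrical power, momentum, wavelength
Checking the SI base units of each option:
  force (F = ma): kg·m/s²  ✗
  electrical power (P = IV): kg·m²/s³  ✗
  momentum (p = mv): kg·m/s  ✓ matches
  wavelength (λ = v/f): m  ✗

Only momentum has units kg·m/s.

Answer: momentum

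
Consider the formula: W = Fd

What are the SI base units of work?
Units of each symbol in W = Fd:
  F (force): kg·m/s²
  d (displacement): m

Multiplying the contributions: [kg·m/s²] · [m]
Adding exponents of each base unit: kg: 1, m: 2, s: -2
SI base units of work: kg·m²/s²

Answer: kg·m²/s²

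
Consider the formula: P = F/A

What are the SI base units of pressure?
Units of each symbol in P = F/A:
  F (force): kg·m/s²
  A (area): m²  → in the denominator, contributes 1/m²

Multiplying the contributions: [kg·m/s²] · [1/m²]
Adding exponents of each base unit: kg: 1, m: -1, s: -2
SI base units of pressure: kg/(m·s²)

Answer: kg/(m·s²)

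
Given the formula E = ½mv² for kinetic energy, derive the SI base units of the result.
Units of each symbol in E = ½mv²:
  m (mass): kg
  v (speed): m/s  → to the power 2, contributes m²/s²
  The factor ½ is dimensionless.

Multiplying the contributions: [kg] · [m²/s²]
Adding exponents of each base unit: kg: 1, m: 2, s: -2
SI base units of kinetic energy: kg·m²/s²

Answer: kg·m²/s²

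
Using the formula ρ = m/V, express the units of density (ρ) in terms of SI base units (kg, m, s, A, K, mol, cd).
Units of each symbol in ρ = m/V:
  m (mass): kg
  V (volume): m³  → in the denominator, contributes 1/m³

Multiplying the contributions: [kg] · [1/m³]
Adding exponents of each base unit: kg: 1, m: -3
SI base units of density: kg/m³

Answer: kg/m³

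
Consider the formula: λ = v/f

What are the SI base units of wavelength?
Units of each symbol in λ = v/f:
  v (wave speed): m/s
  f (frequency): 1/s  → in the denominator, contributes s

Multiplying the contributions: [m/s] · [s]
Adding exponents of each base unit: m: 1
SI base units of wavelength: m

Answer: m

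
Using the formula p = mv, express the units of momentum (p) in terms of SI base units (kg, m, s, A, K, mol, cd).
Units of each symbol in p = mv:
  m (mass): kg
  v (velocity): m/s

Multiplying the contributions: [kg] · [m/s]
Adding exponents of each base unit: kg: 1, m: 1, s: -1
SI base units of momentum: kg·m/s

Answer: kg·m/s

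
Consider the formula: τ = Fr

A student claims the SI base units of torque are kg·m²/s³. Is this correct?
Units of each symbol in τ = Fr:
  F (force): kg·m/s²
  r (lever arm): m

Multiplying the contributions: [kg·m/s²] · [m]
Adding exponents of each base unit: kg: 1, m: 2, s: -2
SI base units of torque: kg·m²/s²

The claimed units kg·m²/s³ (exponents kg: 1, m: 2, s: -3) do not match the derived units kg·m²/s² (exponents kg: 1, m: 2, s: -2), so the claim is incorrect.

Answer: No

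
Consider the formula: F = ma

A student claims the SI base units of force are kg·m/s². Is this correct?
Units of each symbol in F = ma:
  m (mass): kg
  a (acceleration): m/s²

Multiplying the contributions: [kg] · [m/s²]
Adding exponents of each base unit: kg: 1, m: 1, s: -2
SI base units of force: kg·m/s²

The claimed units kg·m/s² match the derived units, so the claim is correct.

Answer: Yes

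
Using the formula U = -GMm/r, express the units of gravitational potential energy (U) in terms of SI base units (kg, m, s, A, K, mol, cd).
Units of each symbol in U = -GMm/r:
  G (gravitational constant): m³/(kg·s²)
  M (mass): kg
  m (mass): kg
  r (distance): m  → in the denominator, contributes 1/m
  The minus sign does not affect the units.

Multiplying the contributions: [m³/(kg·s²)] · [kg] · [kg] · [1/m]
Adding exponents of each base unit: kg: 1, m: 2, s: -2
SI base units of gravitational potential energy: kg·m²/s²

Answer: kg·m²/s²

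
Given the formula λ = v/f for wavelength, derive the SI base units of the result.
Units of each symbol in λ = v/f:
  v (wave speed): m/s
  f (frequency): 1/s  → in the denominator, contributes s

Multiplying the contributions: [m/s] · [s]
Adding exponents of each base unit: m: 1
SI base units of wavelength: m

Answer: m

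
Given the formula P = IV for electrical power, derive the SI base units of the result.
Units of each symbol in P = IV:
  I (current): A
  V (voltage, in volts): kg·m²/(s³·A)

Multiplying the contributions: [A] · [kg·m²/(s³·A)]
Adding exponents of each base unit: kg: 1, m: 2, s: -3
SI base units of electrical power: kg·m²/s³

Answer: kg·m²/s³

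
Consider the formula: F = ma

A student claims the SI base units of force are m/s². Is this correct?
Units of each symbol in F = ma:
  m (mass): kg
  a (acceleration): m/s²

Multiplying the contributions: [kg] · [m/s²]
Adding exponents of each base unit: kg: 1, m: 1, s: -2
SI base units of force: kg·m/s²

The claimed units m/s² (exponents m: 1, s: -2) do not match the derived units kg·m/s² (exponents kg: 1, m: 1, s: -2), so the claim is incorrect.

Answer: No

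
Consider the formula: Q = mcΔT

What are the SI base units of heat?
Units of each symbol in Q = mcΔT:
  m (mass): kg
  c (specific heat capacity, in J/(kg·K)): m²/(s²·K)
  ΔT (temperature change): K

Multiplying the contributions: [kg] · [m²/(s²·K)] · [K]
Adding exponents of each base unit: kg: 1, m: 2, s: -2
SI base units of heat: kg·m²/s²

Answer: kg·m²/s²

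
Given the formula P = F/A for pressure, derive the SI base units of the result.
Units of each symbol in P = F/A:
  F (force): kg·m/s²
  A (area): m²  → in the denominator, contributes 1/m²

Multiplying the contributions: [kg·m/s²] · [1/m²]
Adding exponents of each base unit: kg: 1, m: -1, s: -2
SI base units of pressure: kg/(m·s²)

Answer: kg/(m·s²)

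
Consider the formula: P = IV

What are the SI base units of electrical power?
Units of each symbol in P = IV:
  I (current): A
  V (voltage, in volts): kg·m²/(s³·A)

Multiplying the contributions: [A] · [kg·m²/(s³·A)]
Adding exponents of each base unit: kg: 1, m: 2, s: -3
SI base units of electrical power: kg·m²/s³

Answer: kg·m²/s³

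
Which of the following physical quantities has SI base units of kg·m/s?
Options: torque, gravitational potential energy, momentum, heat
Checking the SI base units of each option:
  torque (τ = Fr): kg·m²/s²  ✗
  gravitational potential energy (U = -GMm/r): kg·m²/s²  ✗
  momentum (p = mv): kg·m/s  ✓ matches
  heat (Q = mcΔT): kg·m²/s²  ✗

Only momentum has units kg·m/s.

Answer: momentum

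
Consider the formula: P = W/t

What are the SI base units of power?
Units of each symbol in P = W/t:
  W (work): kg·m²/s²
  t (time): s  → in the denominator, contributes 1/s

Multiplying the contributions: [kg·m²/s²] · [1/s]
Adding exponents of each base unit: kg: 1, m: 2, s: -3
SI base units of power: kg·m²/s³

Answer: kg·m²/s³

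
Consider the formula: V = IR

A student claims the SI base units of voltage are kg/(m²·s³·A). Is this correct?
Units of each symbol in V = IR:
  I (current): A
  R (resistance, in ohms): kg·m²/(s³·A²)

Multiplying the contributions: [A] · [kg·m²/(s³·A²)]
Adding exponents of each base unit: kg: 1, m: 2, s: -3, A: -1
SI base units of voltage: kg·m²/(s³·A)

The claimed units kg/(m²·s³·A) (exponents kg: 1, m: -2, s: -3, A: -1) do not match the derived units kg·m²/(s³·A) (exponents kg: 1, m: 2, s: -3, A: -1), so the claim is incorrect.

Answer: No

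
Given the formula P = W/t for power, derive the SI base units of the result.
Units of each symbol in P = W/t:
  W (work): kg·m²/s²
  t (time): s  → in the denominator, contributes 1/s

Multiplying the contributions: [kg·m²/s²] · [1/s]
Adding exponents of each base unit: kg: 1, m: 2, s: -3
SI base units of power: kg·m²/s³

Answer: kg·m²/s³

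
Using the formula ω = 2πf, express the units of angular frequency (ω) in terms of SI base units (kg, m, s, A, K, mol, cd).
Units of each symbol in ω = 2πf:
  f (frequency): 1/s
  The factor 2π is dimensionless.

Multiplying the contributions: [1/s]
Adding exponents of each base unit: s: -1
SI base units of angular frequency: 1/s

Answer: 1/s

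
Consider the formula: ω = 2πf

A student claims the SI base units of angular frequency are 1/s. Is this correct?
Units of each symbol in ω = 2πf:
  f (frequency): 1/s
  The factor 2π is dimensionless.

Multiplying the contributions: [1/s]
Adding exponents of each base unit: s: -1
SI base units of angular frequency: 1/s

The claimed units 1/s match the derived units, so the claim is correct.

Answer: Yes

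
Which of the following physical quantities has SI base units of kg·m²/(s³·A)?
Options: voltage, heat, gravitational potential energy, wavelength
Checking the SI base units of each option:
  voltage (V = IR): kg·m²/(s³·A)  ✓ matches
  heat (Q = mcΔT): kg·m²/s²  ✗
  gravitational potential energy (U = -GMm/r): kg·m²/s²  ✗
  wavelength (λ = v/f): m  ✗

Only voltage has units kg·m²/(s³·A).

Answer: voltage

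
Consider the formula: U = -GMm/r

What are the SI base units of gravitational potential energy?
Units of each symbol in U = -GMm/r:
  G (gravitational constant): m³/(kg·s²)
  M (mass): kg
  m (mass): kg
  r (distance): m  → in the denominator, contributes 1/m
  The minus sign does not affect the units.

Multiplying the contributions: [m³/(kg·s²)] · [kg] · [kg] · [1/m]
Adding exponents of each base unit: kg: 1, m: 2, s: -2
SI base units of gravitational potential energy: kg·m²/s²

Answer: kg·m²/s²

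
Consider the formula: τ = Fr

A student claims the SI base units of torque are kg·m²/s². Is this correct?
Units of each symbol in τ = Fr:
  F (force): kg·m/s²
  r (lever arm): m

Multiplying the contributions: [kg·m/s²] · [m]
Adding exponents of each base unit: kg: 1, m: 2, s: -2
SI base units of torque: kg·m²/s²

The claimed units kg·m²/s² match the derived units, so the claim is correct.

Answer: Yes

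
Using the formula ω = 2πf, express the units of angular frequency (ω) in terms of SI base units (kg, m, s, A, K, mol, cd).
Units of each symbol in ω = 2πf:
  f (frequency): 1/s
  The factor 2π is dimensionless.

Multiplying the contributions: [1/s]
Adding exponents of each base unit: s: -1
SI base units of angular frequency: 1/s

Answer: 1/s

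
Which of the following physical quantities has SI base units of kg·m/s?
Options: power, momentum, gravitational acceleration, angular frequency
Checking the SI base units of each option:
  power (P = W/t): kg·m²/s³  ✗
  momentum (p = mv): kg·m/s  ✓ matches
  gravitational acceleration (g = GM/r²): m/s²  ✗
  angular frequency (ω = 2πf): 1/s  ✗

Only momentum has units kg·m/s.

Answer: momentum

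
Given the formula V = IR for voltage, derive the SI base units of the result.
Units of each symbol in V = IR:
  I (current): A
  R (resistance, in ohms): kg·m²/(s³·A²)

Multiplying the contributions: [A] · [kg·m²/(s³·A²)]
Adding exponents of each base unit: kg: 1, m: 2, s: -3, A: -1
SI base units of voltage: kg·m²/(s³·A)

Answer: kg·m²/(s³·A)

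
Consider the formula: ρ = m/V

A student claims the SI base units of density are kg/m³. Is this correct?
Units of each symbol in ρ = m/V:
  m (mass): kg
  V (volume): m³  → in the denominator, contributes 1/m³

Multiplying the contributions: [kg] · [1/m³]
Adding exponents of each base unit: kg: 1, m: -3
SI base units of density: kg/m³

The claimed units kg/m³ match the derived units, so the claim is correct.

Answer: Yes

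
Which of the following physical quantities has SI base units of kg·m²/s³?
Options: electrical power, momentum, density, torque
Checking the SI base units of each option:
  electrical power (P = IV): kg·m²/s³  ✓ matches
  momentum (p = mv): kg·m/s  ✗
  density (ρ = m/V): kg/m³  ✗
  torque (τ = Fr): kg·m²/s²  ✗

Only electrical power has units kg·m²/s³.

Answer: electrical power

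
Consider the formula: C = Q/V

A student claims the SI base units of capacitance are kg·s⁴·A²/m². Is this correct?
Units of each symbol in C = Q/V:
  Q (charge, in coulombs): s·A
  V (voltage, in volts): kg·m²/(s³·A)  → in the denominator, contributes s³·A/(kg·m²)

Multiplying the contributions: [s·A] · [s³·A/(kg·m²)]
Adding exponents of each base unit: kg: -1, m: -2, s: 4, A: 2
SI base units of capacitance: s⁴·A²/(kg·m²)

The claimed units kg·s⁴·A²/m² (exponents kg: 1, m: -2, s: 4, A: 2) do not match the derived units s⁴·A²/(kg·m²) (exponents kg: -1, m: -2, s: 4, A: 2), so the claim is incorrect.

Answer: No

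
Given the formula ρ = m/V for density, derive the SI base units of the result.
Units of each symbol in ρ = m/V:
  m (mass): kg
  V (volume): m³  → in the denominator, contributes 1/m³

Multiplying the contributions: [kg] · [1/m³]
Adding exponents of each base unit: kg: 1, m: -3
SI base units of density: kg/m³

Answer: kg/m³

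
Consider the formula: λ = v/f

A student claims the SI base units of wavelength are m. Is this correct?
Units of each symbol in λ = v/f:
  v (wave speed): m/s
  f (frequency): 1/s  → in the denominator, contributes s

Multiplying the contributions: [m/s] · [s]
Adding exponents of each base unit: m: 1
SI base units of wavelength: m

The claimed units m match the derived units, so the claim is correct.

Answer: Yes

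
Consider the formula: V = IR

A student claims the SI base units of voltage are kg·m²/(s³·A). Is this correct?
Units of each symbol in V = IR:
  I (current): A
  R (resistance, in ohms): kg·m²/(s³·A²)

Multiplying the contributions: [A] · [kg·m²/(s³·A²)]
Adding exponents of each base unit: kg: 1, m: 2, s: -3, A: -1
SI base units of voltage: kg·m²/(s³·A)

The claimed units kg·m²/(s³·A) match the derived units, so the claim is correct.

Answer: Yes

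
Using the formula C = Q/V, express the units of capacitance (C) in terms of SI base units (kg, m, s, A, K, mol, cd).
Units of each symbol in C = Q/V:
  Q (charge, in coulombs): s·A
  V (voltage, in volts): kg·m²/(s³·A)  → in the denominator, contributes s³·A/(kg·m²)

Multiplying the contributions: [s·A] · [s³·A/(kg·m²)]
Adding exponents of each base unit: kg: -1, m: -2, s: 4, A: 2
SI base units of capacitance: s⁴·A²/(kg·m²)

Answer: s⁴·A²/(kg·m²)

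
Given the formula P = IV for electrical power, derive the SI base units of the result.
Units of each symbol in P = IV:
  I (current): A
  V (voltage, in volts): kg·m²/(s³·A)

Multiplying the contributions: [A] · [kg·m²/(s³·A)]
Adding exponents of each base unit: kg: 1, m: 2, s: -3
SI base units of electrical power: kg·m²/s³

Answer: kg·m²/s³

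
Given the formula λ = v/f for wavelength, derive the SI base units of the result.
Units of each symbol in λ = v/f:
  v (wave speed): m/s
  f (frequency): 1/s  → in the denominator, contributes s

Multiplying the contributions: [m/s] · [s]
Adding exponents of each base unit: m: 1
SI base units of wavelength: m

Answer: m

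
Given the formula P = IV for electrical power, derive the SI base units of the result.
Units of each symbol in P = IV:
  I (current): A
  V (voltage, in volts): kg·m²/(s³·A)

Multiplying the contributions: [A] · [kg·m²/(s³·A)]
Adding exponents of each base unit: kg: 1, m: 2, s: -3
SI base units of electrical power: kg·m²/s³

Answer: kg·m²/s³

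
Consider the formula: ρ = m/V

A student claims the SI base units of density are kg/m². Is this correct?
Units of each symbol in ρ = m/V:
  m (mass): kg
  V (volume): m³  → in the denominator, contributes 1/m³

Multiplying the contributions: [kg] · [1/m³]
Adding exponents of each base unit: kg: 1, m: -3
SI base units of density: kg/m³

The claimed units kg/m² (exponents kg: 1, m: -2) do not match the derived units kg/m³ (exponents kg: 1, m: -3), so the claim is incorrect.

Answer: No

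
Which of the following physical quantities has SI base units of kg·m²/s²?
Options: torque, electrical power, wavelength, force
Checking the SI base units of each option:
  torque (τ = Fr): kg·m²/s²  ✓ matches
  electrical power (P = IV): kg·m²/s³  ✗
  wavelength (λ = v/f): m  ✗
  force (F = ma): kg·m/s²  ✗

Only torque has units kg·m²/s².

Answer: torque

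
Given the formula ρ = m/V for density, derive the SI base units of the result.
Units of each symbol in ρ = m/V:
  m (mass): kg
  V (volume): m³  → in the denominator, contributes 1/m³

Multiplying the contributions: [kg] · [1/m³]
Adding exponents of each base unit: kg: 1, m: -3
SI base units of density: kg/m³

Answer: kg/m³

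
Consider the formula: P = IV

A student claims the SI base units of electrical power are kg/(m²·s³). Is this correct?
Units of each symbol in P = IV:
  I (current): A
  V (voltage, in volts): kg·m²/(s³·A)

Multiplying the contributions: [A] · [kg·m²/(s³·A)]
Adding exponents of each base unit: kg: 1, m: 2, s: -3
SI base units of electrical power: kg·m²/s³

The claimed units kg/(m²·s³) (exponents kg: 1, m: -2, s: -3) do not match the derived units kg·m²/s³ (exponents kg: 1, m: 2, s: -3), so the claim is incorrect.

Answer: No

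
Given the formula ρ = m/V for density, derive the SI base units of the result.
Units of each symbol in ρ = m/V:
  m (mass): kg
  V (volume): m³  → in the denominator, contributes 1/m³

Multiplying the contributions: [kg] · [1/m³]
Adding exponents of each base unit: kg: 1, m: -3
SI base units of density: kg/m³

Answer: kg/m³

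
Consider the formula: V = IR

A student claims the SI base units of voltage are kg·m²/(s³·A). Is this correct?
Units of each symbol in V = IR:
  I (current): A
  R (resistance, in ohms): kg·m²/(s³·A²)

Multiplying the contributions: [A] · [kg·m²/(s³·A²)]
Adding exponents of each base unit: kg: 1, m: 2, s: -3, A: -1
SI base units of voltage: kg·m²/(s³·A)

The claimed units kg·m²/(s³·A) match the derived units, so the claim is correct.

Answer: Yes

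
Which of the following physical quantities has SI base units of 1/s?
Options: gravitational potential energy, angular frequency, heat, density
Checking the SI base units of each option:
  gravitational potential energy (U = -GMm/r): kg·m²/s²  ✗
  angular frequency (ω = 2πf): 1/s  ✓ matches
  heat (Q = mcΔT): kg·m²/s²  ✗
  density (ρ = m/V): kg/m³  ✗

Only angular frequency has units 1/s.

Answer: angular frequency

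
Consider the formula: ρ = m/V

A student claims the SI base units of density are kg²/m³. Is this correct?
Units of each symbol in ρ = m/V:
  m (mass): kg
  V (volume): m³  → in the denominator, contributes 1/m³

Multiplying the contributions: [kg] · [1/m³]
Adding exponents of each base unit: kg: 1, m: -3
SI base units of density: kg/m³

The claimed units kg²/m³ (exponents kg: 2, m: -3) do not match the derived units kg/m³ (exponents kg: 1, m: -3), so the claim is incorrect.

Answer: No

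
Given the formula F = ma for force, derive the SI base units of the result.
Units of each symbol in F = ma:
  m (mass): kg
  a (acceleration): m/s²

Multiplying the contributions: [kg] · [m/s²]
Adding exponents of each base unit: kg: 1, m: 1, s: -2
SI base units of force: kg·m/s²

Answer: kg·m/s²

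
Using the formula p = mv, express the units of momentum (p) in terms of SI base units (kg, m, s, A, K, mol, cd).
Units of each symbol in p = mv:
  m (mass): kg
  v (velocity): m/s

Multiplying the contributions: [kg] · [m/s]
Adding exponents of each base unit: kg: 1, m: 1, s: -1
SI base units of momentum: kg·m/s

Answer: kg·m/s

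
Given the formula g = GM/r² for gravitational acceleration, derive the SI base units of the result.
Units of each symbol in g = GM/r²:
  G (gravitational constant): m³/(kg·s²)
  M (mass): kg
  r (distance): m  → to the power 2 in the denominator, contributes 1/m²

Multiplying the contributions: [m³/(kg·s²)] · [kg] · [1/m²]
Adding exponents of each base unit: m: 1, s: -2
SI base units of gravitational acceleration: m/s²

Answer: m/s²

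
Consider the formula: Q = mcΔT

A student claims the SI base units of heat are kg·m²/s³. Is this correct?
Units of each symbol in Q = mcΔT:
  m (mass): kg
  c (specific heat capacity, in J/(kg·K)): m²/(s²·K)
  ΔT (temperature change): K

Multiplying the contributions: [kg] · [m²/(s²·K)] · [K]
Adding exponents of each base unit: kg: 1, m: 2, s: -2
SI base units of heat: kg·m²/s²

The claimed units kg·m²/s³ (exponents kg: 1, m: 2, s: -3) do not match the derived units kg·m²/s² (exponents kg: 1, m: 2, s: -2), so the claim is incorrect.

Answer: No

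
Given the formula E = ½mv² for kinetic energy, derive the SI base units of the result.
Units of each symbol in E = ½mv²:
  m (mass): kg
  v (speed): m/s  → to the power 2, contributes m²/s²
  The factor ½ is dimensionless.

Multiplying the contributions: [kg] · [m²/s²]
Adding exponents of each base unit: kg: 1, m: 2, s: -2
SI base units of kinetic energy: kg·m²/s²

Answer: kg·m²/s²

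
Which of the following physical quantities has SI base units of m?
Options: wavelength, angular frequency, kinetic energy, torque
Checking the SI base units of each option:
  wavelength (λ = v/f): m  ✓ matches
  angular frequency (ω = 2πf): 1/s  ✗
  kinetic energy (E = ½mv²): kg·m²/s²  ✗
  torque (τ = Fr): kg·m²/s²  ✗

Only wavelength has units m.

Answer: wavelength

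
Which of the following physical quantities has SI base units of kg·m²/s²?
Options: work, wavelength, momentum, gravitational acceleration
Checking the SI base units of each option:
  work (W = Fd): kg·m²/s²  ✓ matches
  wavelength (λ = v/f): m  ✗
  momentum (p = mv): kg·m/s  ✗
  gravitational acceleration (g = GM/r²): m/s²  ✗

Only work has units kg·m²/s².

Answer: work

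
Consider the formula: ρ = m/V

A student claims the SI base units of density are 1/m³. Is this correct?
Units of each symbol in ρ = m/V:
  m (mass): kg
  V (volume): m³  → in the denominator, contributes 1/m³

Multiplying the contributions: [kg] · [1/m³]
Adding exponents of each base unit: kg: 1, m: -3
SI base units of density: kg/m³

The claimed units 1/m³ (exponents m: -3) do not match the derived units kg/m³ (exponents kg: 1, m: -3), so the claim is incorrect.

Answer: No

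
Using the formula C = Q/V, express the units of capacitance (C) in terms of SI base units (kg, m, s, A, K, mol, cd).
Units of each symbol in C = Q/V:
  Q (charge, in coulombs): s·A
  V (voltage, in volts): kg·m²/(s³·A)  → in the denominator, contributes s³·A/(kg·m²)

Multiplying the contributions: [s·A] · [s³·A/(kg·m²)]
Adding exponents of each base unit: kg: -1, m: -2, s: 4, A: 2
SI base units of capacitance: s⁴·A²/(kg·m²)

Answer: s⁴·A²/(kg·m²)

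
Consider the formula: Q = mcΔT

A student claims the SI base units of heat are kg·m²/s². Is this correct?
Units of each symbol in Q = mcΔT:
  m (mass): kg
  c (specific heat capacity, in J/(kg·K)): m²/(s²·K)
  ΔT (temperature change): K

Multiplying the contributions: [kg] · [m²/(s²·K)] · [K]
Adding exponents of each base unit: kg: 1, m: 2, s: -2
SI base units of heat: kg·m²/s²

The claimed units kg·m²/s² match the derived units, so the claim is correct.

Answer: Yes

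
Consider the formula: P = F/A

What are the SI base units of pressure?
Units of each symbol in P = F/A:
  F (force): kg·m/s²
  A (area): m²  → in the denominator, contributes 1/m²

Multiplying the contributions: [kg·m/s²] · [1/m²]
Adding exponents of each base unit: kg: 1, m: -1, s: -2
SI base units of pressure: kg/(m·s²)

Answer: kg/(m·s²)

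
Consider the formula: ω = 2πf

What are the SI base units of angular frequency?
Units of each symbol in ω = 2πf:
  f (frequency): 1/s
  The factor 2π is dimensionless.

Multiplying the contributions: [1/s]
Adding exponents of each base unit: s: -1
SI base units of angular frequency: 1/s

Answer: 1/s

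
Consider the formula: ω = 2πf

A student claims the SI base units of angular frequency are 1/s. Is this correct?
Units of each symbol in ω = 2πf:
  f (frequency): 1/s
  The factor 2π is dimensionless.

Multiplying the contributions: [1/s]
Adding exponents of each base unit: s: -1
SI base units of angular frequency: 1/s

The claimed units 1/s match the derived units, so the claim is correct.

Answer: Yes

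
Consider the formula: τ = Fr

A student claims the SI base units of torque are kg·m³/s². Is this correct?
Units of each symbol in τ = Fr:
  F (force): kg·m/s²
  r (lever arm): m

Multiplying the contributions: [kg·m/s²] · [m]
Adding exponents of each base unit: kg: 1, m: 2, s: -2
SI base units of torque: kg·m²/s²

The claimed units kg·m³/s² (exponents kg: 1, m: 3, s: -2) do not match the derived units kg·m²/s² (exponents kg: 1, m: 2, s: -2), so the claim is incorrect.

Answer: No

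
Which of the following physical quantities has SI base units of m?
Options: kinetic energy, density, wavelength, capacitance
Checking the SI base units of each option:
  kinetic energy (E = ½mv²): kg·m²/s²  ✗
  density (ρ = m/V): kg/m³  ✗
  wavelength (λ = v/f): m  ✓ matches
  capacitance (C = Q/V): s⁴·A²/(kg·m²)  ✗

Only wavelength has units m.

Answer: wavelength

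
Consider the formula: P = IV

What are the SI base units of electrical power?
Units of each symbol in P = IV:
  I (current): A
  V (voltage, in volts): kg·m²/(s³·A)

Multiplying the contributions: [A] · [kg·m²/(s³·A)]
Adding exponents of each base unit: kg: 1, m: 2, s: -3
SI base units of electrical power: kg·m²/s³

Answer: kg·m²/s³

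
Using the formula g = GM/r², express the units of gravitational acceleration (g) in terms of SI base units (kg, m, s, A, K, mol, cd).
Units of each symbol in g = GM/r²:
  G (gravitational constant): m³/(kg·s²)
  M (mass): kg
  r (distance): m  → to the power 2 in the denominator, contributes 1/m²

Multiplying the contributions: [m³/(kg·s²)] · [kg] · [1/m²]
Adding exponents of each base unit: m: 1, s: -2
SI base units of gravitational acceleration: m/s²

Answer: m/s²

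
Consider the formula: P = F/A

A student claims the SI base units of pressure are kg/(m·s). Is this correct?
Units of each symbol in P = F/A:
  F (force): kg·m/s²
  A (area): m²  → in the denominator, contributes 1/m²

Multiplying the contributions: [kg·m/s²] · [1/m²]
Adding exponents of each base unit: kg: 1, m: -1, s: -2
SI base units of pressure: kg/(m·s²)

The claimed units kg/(m·s) (exponents kg: 1, m: -1, s: -1) do not match the derived units kg/(m·s²) (exponents kg: 1, m: -1, s: -2), so the claim is incorrect.

Answer: No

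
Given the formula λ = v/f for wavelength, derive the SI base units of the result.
Units of each symbol in λ = v/f:
  v (wave speed): m/s
  f (frequency): 1/s  → in the denominator, contributes s

Multiplying the contributions: [m/s] · [s]
Adding exponents of each base unit: m: 1
SI base units of wavelength: m

Answer: m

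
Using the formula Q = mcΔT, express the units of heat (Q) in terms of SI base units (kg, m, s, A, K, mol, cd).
Units of each symbol in Q = mcΔT:
  m (mass): kg
  c (specific heat capacity, in J/(kg·K)): m²/(s²·K)
  ΔT (temperature change): K

Multiplying the contributions: [kg] · [m²/(s²·K)] · [K]
Adding exponents of each base unit: kg: 1, m: 2, s: -2
SI base units of heat: kg·m²/s²

Answer: kg·m²/s²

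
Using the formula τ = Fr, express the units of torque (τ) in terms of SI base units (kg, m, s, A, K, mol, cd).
Units of each symbol in τ = Fr:
  F (force): kg·m/s²
  r (lever arm): m

Multiplying the contributions: [kg·m/s²] · [m]
Adding exponents of each base unit: kg: 1, m: 2, s: -2
SI base units of torque: kg·m²/s²

Answer: kg·m²/s²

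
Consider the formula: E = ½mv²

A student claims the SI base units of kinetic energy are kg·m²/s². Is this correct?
Units of each symbol in E = ½mv²:
  m (mass): kg
  v (speed): m/s  → to the power 2, contributes m²/s²
  The factor ½ is dimensionless.

Multiplying the contributions: [kg] · [m²/s²]
Adding exponents of each base unit: kg: 1, m: 2, s: -2
SI base units of kinetic energy: kg·m²/s²

The claimed units kg·m²/s² match the derived units, so the claim is correct.

Answer: Yes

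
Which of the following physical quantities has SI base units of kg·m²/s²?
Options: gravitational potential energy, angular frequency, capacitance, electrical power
Checking the SI base units of each option:
  gravitational potential energy (U = -GMm/r): kg·m²/s²  ✓ matches
  angular frequency (ω = 2πf): 1/s  ✗
  capacitance (C = Q/V): s⁴·A²/(kg·m²)  ✗
  electrical power (P = IV): kg·m²/s³  ✗

Only gravitational potential energy has units kg·m²/s².

Answer: gravitational potential energy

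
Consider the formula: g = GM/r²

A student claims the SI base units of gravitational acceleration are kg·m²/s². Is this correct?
Units of each symbol in g = GM/r²:
  G (gravitational constant): m³/(kg·s²)
  M (mass): kg
  r (distance): m  → to the power 2 in the denominator, contributes 1/m²

Multiplying the contributions: [m³/(kg·s²)] · [kg] · [1/m²]
Adding exponents of each base unit: m: 1, s: -2
SI base units of gravitational acceleration: m/s²

The claimed units kg·m²/s² (exponents kg: 1, m: 2, s: -2) do not match the derived units m/s² (exponents m: 1, s: -2), so the claim is incorrect.

Answer: No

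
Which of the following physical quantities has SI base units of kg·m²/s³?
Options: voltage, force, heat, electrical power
Checking the SI base units of each option:
  voltage (V = IR): kg·m²/(s³·A)  ✗
  force (F = ma): kg·m/s²  ✗
  heat (Q = mcΔT): kg·m²/s²  ✗
  electrical power (P = IV): kg·m²/s³  ✓ matches

Only electrical power has units kg·m²/s³.

Answer: electrical power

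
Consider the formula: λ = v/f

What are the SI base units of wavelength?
Units of each symbol in λ = v/f:
  v (wave speed): m/s
  f (frequency): 1/s  → in the denominator, contributes s

Multiplying the contributions: [m/s] · [s]
Adding exponents of each base unit: m: 1
SI base units of wavelength: m

Answer: m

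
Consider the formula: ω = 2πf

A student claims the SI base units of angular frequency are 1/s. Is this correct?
Units of each symbol in ω = 2πf:
  f (frequency): 1/s
  The factor 2π is dimensionless.

Multiplying the contributions: [1/s]
Adding exponents of each base unit: s: -1
SI base units of angular frequency: 1/s

The claimed units 1/s match the derived units, so the claim is correct.

Answer: Yes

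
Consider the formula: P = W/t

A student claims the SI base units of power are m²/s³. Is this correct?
Units of each symbol in P = W/t:
  W (work): kg·m²/s²
  t (time): s  → in the denominator, contributes 1/s

Multiplying the contributions: [kg·m²/s²] · [1/s]
Adding exponents of each base unit: kg: 1, m: 2, s: -3
SI base units of power: kg·m²/s³

The claimed units m²/s³ (exponents m: 2, s: -3) do not match the derived units kg·m²/s³ (exponents kg: 1, m: 2, s: -3), so the claim is incorrect.

Answer: No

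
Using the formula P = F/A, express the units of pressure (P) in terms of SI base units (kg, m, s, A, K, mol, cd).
Units of each symbol in P = F/A:
  F (force): kg·m/s²
  A (area): m²  → in the denominator, contributes 1/m²

Multiplying the contributions: [kg·m/s²] · [1/m²]
Adding exponents of each base unit: kg: 1, m: -1, s: -2
SI base units of pressure: kg/(m·s²)

Answer: kg/(m·s²)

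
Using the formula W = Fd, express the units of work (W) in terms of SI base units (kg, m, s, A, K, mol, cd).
Units of each symbol in W = Fd:
  F (force): kg·m/s²
  d (displacement): m

Multiplying the contributions: [kg·m/s²] · [m]
Adding exponents of each base unit: kg: 1, m: 2, s: -2
SI base units of work: kg·m²/s²

Answer: kg·m²/s²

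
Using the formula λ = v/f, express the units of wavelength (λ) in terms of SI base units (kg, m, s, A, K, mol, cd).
Units of each symbol in λ = v/f:
  v (wave speed): m/s
  f (frequency): 1/s  → in the denominator, contributes s

Multiplying the contributions: [m/s] · [s]
Adding exponents of each base unit: m: 1
SI base units of wavelength: m

Answer: m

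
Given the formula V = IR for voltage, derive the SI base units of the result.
Units of each symbol in V = IR:
  I (current): A
  R (resistance, in ohms): kg·m²/(s³·A²)

Multiplying the contributions: [A] · [kg·m²/(s³·A²)]
Adding exponents of each base unit: kg: 1, m: 2, s: -3, A: -1
SI base units of voltage: kg·m²/(s³·A)

Answer: kg·m²/(s³·A)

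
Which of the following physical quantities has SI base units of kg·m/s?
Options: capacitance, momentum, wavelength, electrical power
Checking the SI base units of each option:
  capacitance (C = Q/V): s⁴·A²/(kg·m²)  ✗
  momentum (p = mv): kg·m/s  ✓ matches
  wavelength (λ = v/f): m  ✗
  electrical power (P = IV): kg·m²/s³  ✗

Only momentum has units kg·m/s.

Answer: momentum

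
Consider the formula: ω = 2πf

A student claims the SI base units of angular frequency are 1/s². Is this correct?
Units of each symbol in ω = 2πf:
  f (frequency): 1/s
  The factor 2π is dimensionless.

Multiplying the contributions: [1/s]
Adding exponents of each base unit: s: -1
SI base units of angular frequency: 1/s

The claimed units 1/s² (exponents s: -2) do not match the derived units 1/s (exponents s: -1), so the claim is incorrect.

Answer: No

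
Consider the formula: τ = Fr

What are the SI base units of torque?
Units of each symbol in τ = Fr:
  F (force): kg·m/s²
  r (lever arm): m

Multiplying the contributions: [kg·m/s²] · [m]
Adding exponents of each base unit: kg: 1, m: 2, s: -2
SI base units of torque: kg·m²/s²

Answer: kg·m²/s²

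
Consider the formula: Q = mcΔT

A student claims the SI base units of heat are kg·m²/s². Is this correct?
Units of each symbol in Q = mcΔT:
  m (mass): kg
  c (specific heat capacity, in J/(kg·K)): m²/(s²·K)
  ΔT (temperature change): K

Multiplying the contributions: [kg] · [m²/(s²·K)] · [K]
Adding exponents of each base unit: kg: 1, m: 2, s: -2
SI base units of heat: kg·m²/s²

The claimed units kg·m²/s² match the derived units, so the claim is correct.

Answer: Yes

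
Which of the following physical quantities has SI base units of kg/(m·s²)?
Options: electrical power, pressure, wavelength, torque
Checking the SI base units of each option:
  electrical power (P = IV): kg·m²/s³  ✗
  pressure (P = F/A): kg/(m·s²)  ✓ matches
  wavelength (λ = v/f): m  ✗
  torque (τ = Fr): kg·m²/s²  ✗

Only pressure has units kg/(m·s²).

Answer: pressure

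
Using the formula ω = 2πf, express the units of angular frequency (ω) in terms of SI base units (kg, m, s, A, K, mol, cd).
Units of each symbol in ω = 2πf:
  f (frequency): 1/s
  The factor 2π is dimensionless.

Multiplying the contributions: [1/s]
Adding exponents of each base unit: s: -1
SI base units of angular frequency: 1/s

Answer: 1/s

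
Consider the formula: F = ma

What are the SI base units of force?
Units of each symbol in F = ma:
  m (mass): kg
  a (acceleration): m/s²

Multiplying the contributions: [kg] · [m/s²]
Adding exponents of each base unit: kg: 1, m: 1, s: -2
SI base units of force: kg·m/s²

Answer: kg·m/s²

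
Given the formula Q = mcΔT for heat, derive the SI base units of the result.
Units of each symbol in Q = mcΔT:
  m (mass): kg
  c (specific heat capacity, in J/(kg·K)): m²/(s²·K)
  ΔT (temperature change): K

Multiplying the contributions: [kg] · [m²/(s²·K)] · [K]
Adding exponents of each base unit: kg: 1, m: 2, s: -2
SI base units of heat: kg·m²/s²

Answer: kg·m²/s²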